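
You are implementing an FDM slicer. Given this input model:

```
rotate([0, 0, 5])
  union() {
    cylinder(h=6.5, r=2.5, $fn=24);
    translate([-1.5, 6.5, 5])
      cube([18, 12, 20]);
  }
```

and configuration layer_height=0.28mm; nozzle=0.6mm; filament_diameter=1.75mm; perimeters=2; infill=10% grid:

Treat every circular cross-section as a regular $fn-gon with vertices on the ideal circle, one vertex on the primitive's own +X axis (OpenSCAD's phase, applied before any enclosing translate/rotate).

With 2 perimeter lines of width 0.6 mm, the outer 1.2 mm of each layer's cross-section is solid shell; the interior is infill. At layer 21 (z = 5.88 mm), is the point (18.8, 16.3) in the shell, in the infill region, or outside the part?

outside

At z = 5.88 mm: the r=2.5 cylinder contributes a regular 24-gon of circumradius 2.5; the cube at (-1.5, 6.5) (footprint 18×12) is included at this height; Combining (union): the 2 present regions are separate (no shared area or edge), so areas and boundary lengths simply add and each stays a separate island — 2 connected regions; (whole slice rotated 5° about Z — lengths, areas and connectivity unchanged). Overall, the cross-section has 2 separate islands. Undo the 5° rotation: the query point maps to (20.149, 14.599) in the un-rotated model frame. The nearest boundary edge runs (16.50, 18.50)→(16.50, 6.50); distance from the point to it = 3.65 mm. The point is not inside any of the regions above, so it lies outside the cross-section (3.65 mm from the nearest boundary).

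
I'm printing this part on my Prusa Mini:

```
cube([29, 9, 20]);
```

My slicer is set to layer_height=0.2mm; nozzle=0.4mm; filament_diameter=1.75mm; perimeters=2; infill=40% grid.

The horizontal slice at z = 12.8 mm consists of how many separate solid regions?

At z = 12.8 mm: the 29×9 cube contributes its full rectangle. The result has 1 disconnected region.

1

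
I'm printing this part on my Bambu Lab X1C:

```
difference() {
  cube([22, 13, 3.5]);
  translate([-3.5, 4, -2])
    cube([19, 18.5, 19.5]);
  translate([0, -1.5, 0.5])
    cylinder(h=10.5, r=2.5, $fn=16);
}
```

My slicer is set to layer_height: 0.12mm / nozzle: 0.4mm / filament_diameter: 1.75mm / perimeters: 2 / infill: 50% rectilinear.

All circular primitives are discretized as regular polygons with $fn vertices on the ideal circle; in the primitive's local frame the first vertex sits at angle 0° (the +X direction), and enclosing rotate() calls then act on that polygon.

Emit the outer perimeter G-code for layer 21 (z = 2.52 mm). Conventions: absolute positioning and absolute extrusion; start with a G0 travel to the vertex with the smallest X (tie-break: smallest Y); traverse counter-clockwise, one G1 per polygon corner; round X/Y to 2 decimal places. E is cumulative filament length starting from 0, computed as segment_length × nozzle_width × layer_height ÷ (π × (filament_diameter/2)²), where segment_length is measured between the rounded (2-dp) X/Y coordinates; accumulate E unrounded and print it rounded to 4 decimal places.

G0 X0.00 Y1.00 Z2.52
G1 X0.96 Y0.81 E0.0195
G1 X1.77 Y0.27 E0.0390
G1 X1.95 Y0.00 E0.0454
G1 X22.00 Y0.00 E0.4456
G1 X22.00 Y13.00 E0.7050
G1 X15.50 Y13.00 E0.8347
G1 X15.50 Y4.00 E1.0143
G1 X0.00 Y4.00 E1.3236
G1 X0.00 Y1.00 E1.3835

At z = 2.52 mm: the 22×13 cube contributes its full rectangle; the 19×18.5 cube at (-3.5, 4) contributes its full rectangle; the r=2.5 cylinder at (0, -1.5) gives a regular 16-gon of circumradius 2.5 (constant along its height); Subtracting the remaining from the first: starting from the 22×13 cube, the 19×18.5 cube at (-3.5, 4) partially overlaps it — only the 139.50 mm² overlap (of its 351.50 mm²) is removed, clipping the outline; the r=2.5 cylinder at (0, -1.5) partially overlaps it — only the 1.33 mm² overlap (of its 19.13 mm²) is removed, clipping the outline — 1 connected region. The outline is a single polygon with 9 vertices. Extrusion per mm of travel: 0.4 × 0.12 / (π × 0.875²) = 0.019956. Accumulating E over each segment gives final E = 1.3835.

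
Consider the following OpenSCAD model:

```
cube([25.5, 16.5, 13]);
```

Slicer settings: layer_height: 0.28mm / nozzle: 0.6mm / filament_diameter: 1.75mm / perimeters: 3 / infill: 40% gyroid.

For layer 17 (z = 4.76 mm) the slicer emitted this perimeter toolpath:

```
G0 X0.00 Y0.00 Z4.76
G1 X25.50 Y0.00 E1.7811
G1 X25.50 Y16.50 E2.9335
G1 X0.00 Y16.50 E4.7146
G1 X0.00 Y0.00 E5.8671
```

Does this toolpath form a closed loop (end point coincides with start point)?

yes

Start point (G0): (0.00, 0.00). End point (last G1): the path returns to the start — closed.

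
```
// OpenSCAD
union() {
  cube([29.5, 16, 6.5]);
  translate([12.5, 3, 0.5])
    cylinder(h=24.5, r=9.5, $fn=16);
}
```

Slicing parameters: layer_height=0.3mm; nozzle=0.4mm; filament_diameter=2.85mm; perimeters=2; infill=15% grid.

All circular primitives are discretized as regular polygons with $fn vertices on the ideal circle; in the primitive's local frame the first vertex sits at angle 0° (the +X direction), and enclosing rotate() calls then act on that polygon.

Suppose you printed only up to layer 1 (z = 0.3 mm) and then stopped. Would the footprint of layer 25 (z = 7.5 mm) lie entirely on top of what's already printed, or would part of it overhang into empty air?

part overhangs

Compare the two slices. At z = 0.3: the 29.5×16 cube contributes its full rectangle (area 472.00 mm²); the cylinder at (12.5, 3) is not intersected at this z (z outside [0.5, 25]); Combining (union): only the 29.5×16 cube is present, so the union is just that shape — area = 472.00 mm². At z = 7.5: the cube is absent (z outside [0, 6.5]); the r=9.5 cylinder at (12.5, 3) contributes a regular 16-gon of circumradius 9.5 (area = (16/2)·9.500²·sin(360°/16) = 276.30 mm²); Taking the union: only the r=9.5 cylinder at (12.5, 3) is present, so the union is just that shape — area = 276.30 mm². Checking containment: at z = 7.5 the cross-section extends beyond the z = 0.3 cross-section by about 82.94 mm².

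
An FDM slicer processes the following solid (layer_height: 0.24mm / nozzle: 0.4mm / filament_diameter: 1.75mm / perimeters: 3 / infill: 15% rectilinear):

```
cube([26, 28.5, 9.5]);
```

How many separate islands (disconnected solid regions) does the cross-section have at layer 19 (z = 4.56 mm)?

1

At z = 4.56 mm: the cube is present — its section is the full 26×28.5 rectangle. Overall, the cross-section is a single solid region. Island count = 1.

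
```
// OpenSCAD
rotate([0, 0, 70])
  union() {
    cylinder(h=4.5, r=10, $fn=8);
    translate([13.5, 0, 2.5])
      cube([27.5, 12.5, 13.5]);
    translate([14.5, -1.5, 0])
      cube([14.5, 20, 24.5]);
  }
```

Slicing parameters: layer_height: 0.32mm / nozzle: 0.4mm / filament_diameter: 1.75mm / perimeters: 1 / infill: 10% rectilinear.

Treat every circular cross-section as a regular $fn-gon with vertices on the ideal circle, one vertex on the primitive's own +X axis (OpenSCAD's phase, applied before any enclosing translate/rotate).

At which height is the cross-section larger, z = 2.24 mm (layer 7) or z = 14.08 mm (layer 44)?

layer 7 (z = 2.24 mm)

Layer 7 (z = 2.24): the r=10 cylinder contributes a regular 8-gon of circumradius 10 (area = (8/2)·10.000²·sin(360°/8) = 282.84 mm²); the cube at (13.5, 0) is absent (z outside [2.5, 16]); the cube at (14.5, -1.5) is present — its section is the full 14.5×20 rectangle (area 290.00 mm²); Taking the union: the 2 present regions are separate (no shared area or edge), so areas and boundary lengths simply add and each stays a separate island — area = 572.84 mm²; (whole slice rotated 70° about Z — lengths, areas and connectivity unchanged). So its area = 572.84 mm². Layer 44 (z = 14.08): the cylinder is not intersected at this z (z outside [0, 4.5]); the cube at (13.5, 0) is present — its section is the full 27.5×12.5 rectangle (area 343.75 mm²); the cube at (14.5, -1.5) is present — its section is the full 14.5×20 rectangle (area 290.00 mm²); Combining (union): the regions partially overlap — summed areas 633.75 mm² minus the doubly-counted overlap 181.25 mm² gives 452.50 mm² — area = 452.50 mm²; (rotated 70° about Z; rotation is an isometry so areas/perimeters/island counts are preserved). So its area = 452.50 mm². Layer 7 is larger (572.84 vs 452.50 mm²).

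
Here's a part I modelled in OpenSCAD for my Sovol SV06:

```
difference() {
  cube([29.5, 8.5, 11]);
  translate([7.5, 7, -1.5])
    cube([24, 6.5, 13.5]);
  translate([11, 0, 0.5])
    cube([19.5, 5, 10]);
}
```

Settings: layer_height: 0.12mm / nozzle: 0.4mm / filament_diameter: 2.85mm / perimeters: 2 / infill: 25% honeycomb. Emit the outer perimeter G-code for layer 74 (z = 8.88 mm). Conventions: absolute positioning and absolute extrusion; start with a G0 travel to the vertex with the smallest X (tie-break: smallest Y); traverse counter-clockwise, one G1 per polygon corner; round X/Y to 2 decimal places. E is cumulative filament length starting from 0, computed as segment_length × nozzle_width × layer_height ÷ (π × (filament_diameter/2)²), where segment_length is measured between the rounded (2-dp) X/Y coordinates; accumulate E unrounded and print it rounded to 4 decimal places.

At z = 8.88 mm: the cube is present — its section is the full 29.5×8.5 rectangle; the cube at (7.5, 7) (footprint 24×6.5) is included at this height; the cube at (11, 0) (footprint 19.5×5) is included at this height; Subtracting the remaining from the first: starting from the 29.5×8.5 cube, the 24×6.5 cube at (7.5, 7) partially overlaps it — only the 33.00 mm² overlap (of its 156.00 mm²) is removed, clipping the outline; the 19.5×5 cube at (11, 0) partially overlaps it — only the 92.50 mm² overlap (of its 97.50 mm²) is removed, clipping the outline — 1 connected region. The outline is a single polygon with 8 vertices. Extrusion per mm of travel: 0.4 × 0.12 / (π × 1.425²) = 0.007524. Accumulating E over each segment gives final E = 0.5718.

G0 X0.00 Y0.00 Z8.88
G1 X11.00 Y0.00 E0.0828
G1 X11.00 Y5.00 E0.1204
G1 X29.50 Y5.00 E0.2596
G1 X29.50 Y7.00 E0.2746
G1 X7.50 Y7.00 E0.4402
G1 X7.50 Y8.50 E0.4515
G1 X0.00 Y8.50 E0.5079
G1 X0.00 Y0.00 E0.5718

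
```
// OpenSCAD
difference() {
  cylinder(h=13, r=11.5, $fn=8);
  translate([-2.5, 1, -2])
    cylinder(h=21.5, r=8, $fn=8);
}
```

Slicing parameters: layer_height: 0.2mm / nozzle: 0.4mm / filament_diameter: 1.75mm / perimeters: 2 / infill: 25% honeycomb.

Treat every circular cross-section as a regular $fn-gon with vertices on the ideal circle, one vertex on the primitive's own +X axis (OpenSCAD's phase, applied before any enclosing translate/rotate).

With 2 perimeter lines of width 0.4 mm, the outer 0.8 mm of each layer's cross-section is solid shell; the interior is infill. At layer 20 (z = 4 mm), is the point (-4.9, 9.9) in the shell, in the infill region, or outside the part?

outside

At z = 4 mm: the r=11.5 cylinder gives a regular 8-gon of circumradius 11.5 (constant along its height); the r=8 cylinder at (-2.5, 1) contributes a regular 8-gon of circumradius 8; Subtracting the remaining from the first: starting from the r=11.5 cylinder, the r=8 cylinder at (-2.5, 1) lies wholly inside it (removes its full 181.02 mm² and its 48.98 mm outline becomes a hole wall) — 1 connected region with 1 hole. Overall, the cross-section is one region with 1 hole. The nearest boundary edge runs (-8.13, 8.13)→(0.00, 11.50); distance from the point to it = 0.40 mm. The point is not inside any of the regions above, so it lies outside the cross-section (0.40 mm from the nearest boundary).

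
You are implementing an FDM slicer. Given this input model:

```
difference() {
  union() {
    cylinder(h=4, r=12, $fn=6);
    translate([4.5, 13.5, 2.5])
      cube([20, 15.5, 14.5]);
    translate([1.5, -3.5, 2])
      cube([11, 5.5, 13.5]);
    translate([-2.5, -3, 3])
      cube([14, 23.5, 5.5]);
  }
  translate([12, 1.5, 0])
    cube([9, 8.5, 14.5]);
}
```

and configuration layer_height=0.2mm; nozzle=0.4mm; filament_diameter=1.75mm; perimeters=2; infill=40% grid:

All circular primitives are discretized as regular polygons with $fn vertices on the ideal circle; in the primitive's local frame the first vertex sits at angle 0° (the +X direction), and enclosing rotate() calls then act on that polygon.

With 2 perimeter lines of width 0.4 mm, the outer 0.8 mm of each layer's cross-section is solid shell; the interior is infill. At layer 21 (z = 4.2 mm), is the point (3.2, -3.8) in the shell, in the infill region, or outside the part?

outside

At z = 4.2 mm: the cylinder does not reach this height (z outside [0, 4]); the cube at (4.5, 13.5) (footprint 20×15.5) is included at this height; the 11×5.5 cube at (1.5, -3.5) contributes its full rectangle; the cube at (-2.5, -3) (footprint 14×23.5) is included at this height; Combining (union): the regions partially overlap (shared area 99.00 mm²), so overlapping operands fuse into one piece — 1 connected region; the cube at (12, 1.5) is present — its section is the full 9×8.5 rectangle; Taking the first minus the rest: starting from the result so far, the 9×8.5 cube at (12, 1.5) partially overlaps it — only the 0.25 mm² overlap (of its 76.50 mm²) is removed, clipping the outline — 1 connected region. Overall, the cross-section is a single solid region. The nearest boundary edge runs (12.50, -3.50)→(1.50, -3.50); distance from the point to it = 0.30 mm. The point is not inside any of the regions above, so it lies outside the cross-section (0.30 mm from the nearest boundary).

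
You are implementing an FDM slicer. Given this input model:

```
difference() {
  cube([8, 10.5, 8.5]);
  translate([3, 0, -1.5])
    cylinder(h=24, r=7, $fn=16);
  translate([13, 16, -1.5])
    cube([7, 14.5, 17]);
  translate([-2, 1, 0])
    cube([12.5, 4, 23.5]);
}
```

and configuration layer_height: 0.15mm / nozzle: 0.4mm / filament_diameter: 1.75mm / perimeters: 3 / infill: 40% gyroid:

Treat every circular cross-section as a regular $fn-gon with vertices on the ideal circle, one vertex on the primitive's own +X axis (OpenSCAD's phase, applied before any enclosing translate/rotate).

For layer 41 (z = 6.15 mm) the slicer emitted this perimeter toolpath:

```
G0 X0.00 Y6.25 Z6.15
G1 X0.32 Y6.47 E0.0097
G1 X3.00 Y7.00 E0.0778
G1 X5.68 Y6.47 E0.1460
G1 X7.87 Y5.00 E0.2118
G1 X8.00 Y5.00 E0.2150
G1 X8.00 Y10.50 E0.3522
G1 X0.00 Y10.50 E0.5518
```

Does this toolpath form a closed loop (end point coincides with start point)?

no

Start point (G0): (0.00, 6.25). End point (last G1): the path does not return to the start — open.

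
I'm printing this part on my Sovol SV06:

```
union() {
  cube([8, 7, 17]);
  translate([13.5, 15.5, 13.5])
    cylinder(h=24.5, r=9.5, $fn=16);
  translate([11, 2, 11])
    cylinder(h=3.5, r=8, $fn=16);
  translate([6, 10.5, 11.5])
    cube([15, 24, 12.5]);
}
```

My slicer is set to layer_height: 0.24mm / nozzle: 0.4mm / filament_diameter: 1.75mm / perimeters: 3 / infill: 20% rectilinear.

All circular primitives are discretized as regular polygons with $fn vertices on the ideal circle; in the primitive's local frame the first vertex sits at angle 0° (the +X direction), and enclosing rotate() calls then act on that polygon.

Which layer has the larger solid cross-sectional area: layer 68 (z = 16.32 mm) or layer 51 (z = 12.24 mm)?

Layer 68 (z = 16.32): the 8×7 cube contributes its full rectangle (area 56.00 mm²); the r=9.5 cylinder at (13.5, 15.5) gives a regular 16-gon of circumradius 9.5 (constant along its height) (area = (16/2)·9.500²·sin(360°/16) = 276.30 mm²); the cylinder at (11, 2) does not reach this height (z outside [11, 14.5]); the 15×24 cube at (6, 10.5) contributes its full rectangle (area 360.00 mm²); Merging all regions: the regions partially overlap — summed areas 692.30 mm² minus the doubly-counted overlap 198.80 mm² gives 493.50 mm² — area = 493.50 mm². So its area = 493.50 mm². Layer 51 (z = 12.24): the cube is present — its section is the full 8×7 rectangle (area 56.00 mm²); the cylinder at (13.5, 15.5) does not reach this height (z outside [13.5, 38]); the r=8 cylinder at (11, 2) gives a regular 16-gon of circumradius 8 (constant along its height) (area = (16/2)·8.000²·sin(360°/16) = 195.93 mm²); the cube at (6, 10.5) is present — its section is the full 15×24 rectangle (area 360.00 mm²); Merging all regions: the regions partially overlap — summed areas 611.93 mm² minus the doubly-counted overlap 31.23 mm² gives 580.70 mm² — area = 580.70 mm². So its area = 580.70 mm². Layer 51 is larger (580.70 vs 493.50 mm²).

layer 51 (z = 12.24 mm)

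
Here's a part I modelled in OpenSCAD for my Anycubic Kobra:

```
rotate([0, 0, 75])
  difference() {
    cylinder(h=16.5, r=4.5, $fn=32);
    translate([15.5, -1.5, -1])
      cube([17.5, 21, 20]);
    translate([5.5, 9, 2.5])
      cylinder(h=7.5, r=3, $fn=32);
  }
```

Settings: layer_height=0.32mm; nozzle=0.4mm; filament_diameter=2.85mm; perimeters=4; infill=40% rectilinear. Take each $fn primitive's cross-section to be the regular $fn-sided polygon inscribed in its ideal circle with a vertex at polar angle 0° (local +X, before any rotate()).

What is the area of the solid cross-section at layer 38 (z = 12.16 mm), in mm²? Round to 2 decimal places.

At z = 12.16 mm: the cylinder: section is a regular 32-gon, circumradius r=4.5 (area = (32/2)·4.500²·sin(360°/32) = 63.21 mm²); the cube at (15.5, -1.5) (footprint 17.5×21) is included at this height (area 367.50 mm²); the cylinder at (5.5, 9) does not reach this height (z outside [2.5, 10]); After the difference (first − rest): starting from the r=4.5 cylinder (63.21 mm²), the 17.5×21 cube at (15.5, -1.5) misses the remaining region (no effect) — area = 63.21 mm²; (rotated 75° about Z; rotation is an isometry so areas/perimeters/island counts are preserved). Overall, the cross-section is a single solid region. Net area = 63.21 mm².

63.21 mm²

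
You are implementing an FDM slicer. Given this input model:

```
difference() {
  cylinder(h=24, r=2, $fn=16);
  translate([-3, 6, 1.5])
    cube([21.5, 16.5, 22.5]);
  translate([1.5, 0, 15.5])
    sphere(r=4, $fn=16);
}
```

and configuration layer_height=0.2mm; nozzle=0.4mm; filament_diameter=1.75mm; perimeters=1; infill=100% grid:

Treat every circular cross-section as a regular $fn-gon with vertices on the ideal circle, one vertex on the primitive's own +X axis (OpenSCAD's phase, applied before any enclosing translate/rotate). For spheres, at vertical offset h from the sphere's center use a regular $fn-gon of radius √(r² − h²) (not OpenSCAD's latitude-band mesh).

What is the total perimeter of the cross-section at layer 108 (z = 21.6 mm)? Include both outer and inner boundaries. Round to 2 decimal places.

At z = 21.6 mm: the r=2 cylinder gives a regular 16-gon of circumradius 2 (constant along its height) (perimeter = 2·16·2.000·sin(180°/16) = 12.49 mm); the cube at (-3, 6) is present — its section is the full 21.5×16.5 rectangle (perimeter 76.00 mm); the sphere at (1.5, 0) is absent (|z−center|=6.100 > r=4); Taking the first minus the rest: starting from the r=2 cylinder, the 21.5×16.5 cube at (-3, 6) misses the remaining region (no effect) — boundary = 12.49 mm. Overall, the cross-section is a single solid region. Total boundary length (outer) = 12.49 mm.

12.49 mm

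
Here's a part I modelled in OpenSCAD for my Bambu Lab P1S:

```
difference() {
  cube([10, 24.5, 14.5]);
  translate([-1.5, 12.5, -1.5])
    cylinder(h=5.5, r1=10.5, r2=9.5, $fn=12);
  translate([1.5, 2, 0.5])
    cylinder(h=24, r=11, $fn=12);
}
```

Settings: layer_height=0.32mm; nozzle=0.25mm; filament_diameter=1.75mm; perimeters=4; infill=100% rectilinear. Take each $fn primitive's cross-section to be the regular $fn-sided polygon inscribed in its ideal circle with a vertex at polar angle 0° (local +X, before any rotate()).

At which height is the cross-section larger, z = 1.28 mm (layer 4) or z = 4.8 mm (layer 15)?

layer 15 (z = 4.8 mm)

Layer 4 (z = 1.28): the cube is present — its section is the full 10×24.5 rectangle (area 245.00 mm²); the cone at (-1.5, 12.5) (r1=10.5→r2=9.5) has section circumradius 9.995 here — a regular 12-gon (area = (12/2)·9.995²·sin(360°/12) = 299.67 mm²); the cylinder at (1.5, 2): section is a regular 12-gon, circumradius r=11 (area = (12/2)·11.000²·sin(360°/12) = 363.00 mm²); Taking the first minus the rest: starting from the 10×24.5 cube (245.00 mm²), the cone at (-1.5, 12.5) partially overlaps it — only the 120.46 mm² overlap (of its 299.67 mm²) is removed, clipping the outline; the r=11 cylinder at (1.5, 2) partially overlaps it — only the 59.28 mm² overlap (of its 363.00 mm²) is removed, clipping the outline — area = 65.26 mm². So its area = 65.26 mm². Layer 15 (z = 4.8): the cube is present — its section is the full 10×24.5 rectangle (area 245.00 mm²); the cone at (-1.5, 12.5) is not intersected at this z (z outside [-1.5, 4]); the r=11 cylinder at (1.5, 2) gives a regular 12-gon of circumradius 11 (constant along its height) (area = (12/2)·11.000²·sin(360°/12) = 363.00 mm²); Taking the first minus the rest: starting from the 10×24.5 cube (245.00 mm²), the r=11 cylinder at (1.5, 2) partially overlaps it — only the 116.72 mm² overlap (of its 363.00 mm²) is removed, clipping the outline — area = 128.28 mm². So its area = 128.28 mm². Layer 15 is larger (128.28 vs 65.26 mm²).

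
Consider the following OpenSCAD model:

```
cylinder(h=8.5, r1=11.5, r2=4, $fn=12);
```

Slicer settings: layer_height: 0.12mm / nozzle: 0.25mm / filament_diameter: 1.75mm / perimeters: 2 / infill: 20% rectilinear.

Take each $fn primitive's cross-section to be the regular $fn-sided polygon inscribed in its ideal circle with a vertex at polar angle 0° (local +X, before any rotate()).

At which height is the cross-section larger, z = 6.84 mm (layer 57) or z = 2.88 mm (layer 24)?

Layer 57 (z = 6.84): the cone contributes a regular 12-gon of circumradius 5.465 (interpolated between r1=11.5 and r2=4 at t=0.805) (area = (12/2)·5.465²·sin(360°/12) = 89.59 mm²). So its area = 89.59 mm². Layer 24 (z = 2.88): the cone (r1=11.5→r2=4) has section circumradius 8.959 here — a regular 12-gon (area = (12/2)·8.959²·sin(360°/12) = 240.78 mm²). So its area = 240.78 mm². Layer 24 is larger (240.78 vs 89.59 mm²).

layer 24 (z = 2.88 mm)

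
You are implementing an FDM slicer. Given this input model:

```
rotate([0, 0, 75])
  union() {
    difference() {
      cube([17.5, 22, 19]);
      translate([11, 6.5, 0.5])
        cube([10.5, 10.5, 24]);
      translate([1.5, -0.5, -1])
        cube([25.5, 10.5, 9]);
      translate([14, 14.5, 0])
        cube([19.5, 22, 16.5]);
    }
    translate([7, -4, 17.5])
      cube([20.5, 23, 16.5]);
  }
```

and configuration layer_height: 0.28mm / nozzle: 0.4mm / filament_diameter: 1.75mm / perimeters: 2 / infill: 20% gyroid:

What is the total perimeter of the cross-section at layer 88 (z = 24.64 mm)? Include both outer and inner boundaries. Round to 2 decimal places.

At z = 24.64 mm: the cube is absent (z outside [0, 19]); the cube at (11, 6.5) is absent (z outside [0.5, 24.5]); the cube at (1.5, -0.5) is absent (z outside [-1, 8]); the cube at (14, 14.5) is not intersected at this z (z outside [0, 16.5]); Subtracting the remaining from the first: the first operand is absent here, so nothing remains; the cube at (7, -4) (footprint 20.5×23) is included at this height (perimeter 87.00 mm); Taking the union: only the 20.5×23 cube at (7, -4) is present, so the union is just that shape — boundary = 87.00 mm; (rotated 75° about Z; rotation is an isometry so areas/perimeters/island counts are preserved). Overall, the cross-section is a single solid region. Total boundary length (outer) = 87.00 mm.

87.00 mm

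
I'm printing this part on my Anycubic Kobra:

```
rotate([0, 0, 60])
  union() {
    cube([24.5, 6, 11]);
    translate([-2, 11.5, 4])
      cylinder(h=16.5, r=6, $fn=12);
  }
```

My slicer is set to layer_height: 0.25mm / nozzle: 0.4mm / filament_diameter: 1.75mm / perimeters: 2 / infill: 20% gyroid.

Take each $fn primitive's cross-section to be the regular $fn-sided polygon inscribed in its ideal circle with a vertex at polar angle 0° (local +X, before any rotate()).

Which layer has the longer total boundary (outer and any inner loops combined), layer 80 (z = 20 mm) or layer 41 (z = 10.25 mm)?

layer 41 (z = 10.25 mm)

Layer 80 (z = 20): the cube is absent (z outside [0, 11]); the r=6 cylinder at (-2, 11.5) gives a regular 12-gon of circumradius 6 (constant along its height) (perimeter = 2·12·6.000·sin(180°/12) = 37.27 mm); Merging all regions: only the r=6 cylinder at (-2, 11.5) is present, so the union is just that shape — boundary = 37.27 mm; (rotated 60° about Z; rotation is an isometry so areas/perimeters/island counts are preserved). So its perimeter = 37.27 mm. Layer 41 (z = 10.25): the 24.5×6 cube contributes its full rectangle (perimeter 61.00 mm); the r=6 cylinder at (-2, 11.5) contributes a regular 12-gon of circumradius 6 (perimeter = 2·12·6.000·sin(180°/12) = 37.27 mm); Combining (union): the 2 present regions are separate (no shared area or edge), so areas and boundary lengths simply add and each stays a separate island — boundary = 98.27 mm; (rotated 60° about Z; rotation is an isometry so areas/perimeters/island counts are preserved). So its perimeter = 98.27 mm. Layer 41 is larger (98.27 vs 37.27 mm).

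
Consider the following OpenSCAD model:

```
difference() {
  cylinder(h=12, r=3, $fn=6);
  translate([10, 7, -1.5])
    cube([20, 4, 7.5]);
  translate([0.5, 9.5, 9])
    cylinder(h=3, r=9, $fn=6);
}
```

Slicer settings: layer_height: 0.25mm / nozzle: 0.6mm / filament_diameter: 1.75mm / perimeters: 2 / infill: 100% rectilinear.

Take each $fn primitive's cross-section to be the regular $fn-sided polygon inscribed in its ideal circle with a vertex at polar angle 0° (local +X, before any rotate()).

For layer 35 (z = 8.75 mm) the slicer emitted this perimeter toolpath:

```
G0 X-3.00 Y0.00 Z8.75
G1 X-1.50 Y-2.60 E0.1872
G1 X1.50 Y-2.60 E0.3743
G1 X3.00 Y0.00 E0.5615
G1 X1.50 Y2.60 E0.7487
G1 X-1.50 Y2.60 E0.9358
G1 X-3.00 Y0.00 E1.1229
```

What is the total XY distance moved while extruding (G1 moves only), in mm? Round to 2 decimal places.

18.01 mm

Sum the Euclidean lengths of each G1 segment: total = 18.01 mm.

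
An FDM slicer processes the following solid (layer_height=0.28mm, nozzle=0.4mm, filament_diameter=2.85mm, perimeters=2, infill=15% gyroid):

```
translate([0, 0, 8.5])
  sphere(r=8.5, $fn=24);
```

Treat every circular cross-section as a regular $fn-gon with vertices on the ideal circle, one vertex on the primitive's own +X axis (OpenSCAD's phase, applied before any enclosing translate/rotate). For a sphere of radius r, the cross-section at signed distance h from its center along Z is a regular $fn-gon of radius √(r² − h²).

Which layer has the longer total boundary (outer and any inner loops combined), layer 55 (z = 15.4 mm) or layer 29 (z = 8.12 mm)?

Layer 55 (z = 15.4): the r=8.5 sphere slices to a regular 24-gon of circumradius 4.964 (√(r²−h²) with h=6.9 from center) (perimeter = 2·24·4.964·sin(180°/24) = 31.10 mm). So its perimeter = 31.10 mm. Layer 29 (z = 8.12): the sphere: section is a regular 24-gon, circumradius = √(r²−h²) = √(8.5²−0.38²) = 8.492 (perimeter = 2·24·8.492·sin(180°/24) = 53.20 mm). So its perimeter = 53.20 mm. Layer 29 is larger (53.20 vs 31.10 mm).

layer 29 (z = 8.12 mm)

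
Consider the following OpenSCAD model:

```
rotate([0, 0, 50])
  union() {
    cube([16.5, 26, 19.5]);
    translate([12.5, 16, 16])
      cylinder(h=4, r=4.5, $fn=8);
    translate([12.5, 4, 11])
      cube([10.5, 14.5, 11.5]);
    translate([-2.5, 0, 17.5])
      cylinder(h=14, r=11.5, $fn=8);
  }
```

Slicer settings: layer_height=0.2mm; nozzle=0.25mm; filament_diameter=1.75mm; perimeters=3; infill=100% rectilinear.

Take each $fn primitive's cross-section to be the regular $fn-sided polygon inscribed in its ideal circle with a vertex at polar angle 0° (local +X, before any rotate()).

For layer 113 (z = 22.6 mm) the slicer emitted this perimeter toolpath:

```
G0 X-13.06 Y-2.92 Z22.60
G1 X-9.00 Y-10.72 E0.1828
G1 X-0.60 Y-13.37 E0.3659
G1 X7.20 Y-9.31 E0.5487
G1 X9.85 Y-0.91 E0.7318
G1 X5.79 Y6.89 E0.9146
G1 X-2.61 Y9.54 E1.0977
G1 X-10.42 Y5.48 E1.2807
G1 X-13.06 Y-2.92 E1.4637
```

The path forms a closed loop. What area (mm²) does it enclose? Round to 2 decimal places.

Apply the shoelace formula to the sequence of (X, Y) vertices; enclosed area = 374.04 mm².

374.04 mm²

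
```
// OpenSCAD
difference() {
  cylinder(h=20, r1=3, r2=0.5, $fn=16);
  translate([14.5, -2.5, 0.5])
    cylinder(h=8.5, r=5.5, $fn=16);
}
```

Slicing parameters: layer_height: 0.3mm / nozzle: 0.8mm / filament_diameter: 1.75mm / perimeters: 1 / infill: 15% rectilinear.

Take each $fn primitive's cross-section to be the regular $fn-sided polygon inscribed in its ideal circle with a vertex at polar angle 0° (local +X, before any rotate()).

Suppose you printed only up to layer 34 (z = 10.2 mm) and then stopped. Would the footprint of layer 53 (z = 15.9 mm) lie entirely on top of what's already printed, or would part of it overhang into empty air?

entirely on top

Compare the two slices. At z = 10.2: the cone contributes a regular 16-gon of circumradius 1.725 (interpolated between r1=3 and r2=0.5 at t=0.510) (area = (16/2)·1.725²·sin(360°/16) = 9.11 mm²); the cylinder at (14.5, -2.5) is not intersected at this z (z outside [0.5, 9]); Taking the first minus the rest: none of the subtracted shapes is present at this height, so the cone is unchanged — area = 9.11 mm². At z = 15.9: the cone contributes a regular 16-gon of circumradius 1.012 (interpolated between r1=3 and r2=0.5 at t=0.795) (area = (16/2)·1.012²·sin(360°/16) = 3.14 mm²); the cylinder at (14.5, -2.5) is absent (z outside [0.5, 9]); Subtracting the remaining from the first: none of the subtracted shapes is present at this height, so the cone is unchanged — area = 3.14 mm². Checking containment: the cross-section at z = 15.9 is a subset of the cross-section at z = 10.2.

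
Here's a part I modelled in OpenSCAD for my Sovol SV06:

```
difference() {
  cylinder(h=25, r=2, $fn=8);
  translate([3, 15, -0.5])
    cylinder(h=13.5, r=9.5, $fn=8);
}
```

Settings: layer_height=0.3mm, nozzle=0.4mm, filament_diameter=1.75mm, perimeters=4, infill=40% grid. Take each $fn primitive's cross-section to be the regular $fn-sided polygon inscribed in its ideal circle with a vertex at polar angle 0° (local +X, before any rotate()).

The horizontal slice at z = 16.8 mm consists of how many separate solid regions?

1

At z = 16.8 mm: the r=2 cylinder gives a regular 8-gon of circumradius 2 (constant along its height); the cylinder at (3, 15) is absent (z outside [-0.5, 13]); Taking the first minus the rest: none of the subtracted shapes is present at this height, so the r=2 cylinder is unchanged — 1 connected region. The result has 1 disconnected region.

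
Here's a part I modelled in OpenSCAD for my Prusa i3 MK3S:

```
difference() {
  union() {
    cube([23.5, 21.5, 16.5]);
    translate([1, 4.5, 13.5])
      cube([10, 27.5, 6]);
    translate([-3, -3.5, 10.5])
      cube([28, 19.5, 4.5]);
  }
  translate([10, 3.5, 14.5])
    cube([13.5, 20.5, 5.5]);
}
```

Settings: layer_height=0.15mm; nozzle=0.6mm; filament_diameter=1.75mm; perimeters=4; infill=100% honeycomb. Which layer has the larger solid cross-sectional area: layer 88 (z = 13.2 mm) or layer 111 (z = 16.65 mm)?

layer 88 (z = 13.2 mm)

Layer 88 (z = 13.2): the cube (footprint 23.5×21.5) is included at this height (area 505.25 mm²); the cube at (1, 4.5) does not reach this height (z outside [13.5, 19.5]); the 28×19.5 cube at (-3, -3.5) contributes its full rectangle (area 546.00 mm²); Merging all regions: the regions partially overlap — summed areas 1051.25 mm² minus the doubly-counted overlap 376.00 mm² gives 675.25 mm² — area = 675.25 mm²; the cube at (10, 3.5) does not reach this height (z outside [14.5, 20]); After the difference (first − rest): none of the subtracted shapes is present at this height, so the result so far is unchanged — area = 675.25 mm². So its area = 675.25 mm². Layer 111 (z = 16.65): the cube is absent (z outside [0, 16.5]); the cube at (1, 4.5) is present — its section is the full 10×27.5 rectangle (area 275.00 mm²); the cube at (-3, -3.5) does not reach this height (z outside [10.5, 15]); Taking the union: only the 10×27.5 cube at (1, 4.5) is present, so the union is just that shape — area = 275.00 mm²; the 13.5×20.5 cube at (10, 3.5) contributes its full rectangle (area 276.75 mm²); Subtracting the remaining from the first: starting from that combined region (275.00 mm²), the 13.5×20.5 cube at (10, 3.5) partially overlaps it — only the 19.50 mm² overlap (of its 276.75 mm²) is removed, clipping the outline — area = 255.50 mm². So its area = 255.50 mm². Layer 88 is larger (675.25 vs 255.50 mm²).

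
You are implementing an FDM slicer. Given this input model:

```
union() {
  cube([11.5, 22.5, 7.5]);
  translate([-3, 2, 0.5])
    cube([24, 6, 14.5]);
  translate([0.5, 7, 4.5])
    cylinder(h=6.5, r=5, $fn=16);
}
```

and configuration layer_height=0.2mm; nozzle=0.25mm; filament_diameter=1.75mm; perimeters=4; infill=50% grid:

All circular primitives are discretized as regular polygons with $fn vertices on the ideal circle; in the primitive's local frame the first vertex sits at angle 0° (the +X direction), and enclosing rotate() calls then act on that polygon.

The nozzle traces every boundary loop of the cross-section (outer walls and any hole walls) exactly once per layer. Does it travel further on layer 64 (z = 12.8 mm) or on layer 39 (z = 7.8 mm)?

Layer 64 (z = 12.8): the cube is absent (z outside [0, 7.5]); the cube at (-3, 2) (footprint 24×6) is included at this height (perimeter 60.00 mm); the cylinder at (0.5, 7) is not intersected at this z (z outside [4.5, 11]); Combining (union): only the 24×6 cube at (-3, 2) is present, so the union is just that shape — boundary = 60.00 mm. So its perimeter = 60.00 mm. Layer 39 (z = 7.8): the cube is absent (z outside [0, 7.5]); the cube at (-3, 2) is present — its section is the full 24×6 rectangle (perimeter 60.00 mm); the r=5 cylinder at (0.5, 7) contributes a regular 16-gon of circumradius 5 (perimeter = 2·16·5.000·sin(180°/16) = 31.21 mm); Combining (union): the regions partially overlap (shared area 43.23 mm²), so the edge portions inside another operand are dropped and the merged outline is re-measured after clipping — boundary = 65.67 mm. So its perimeter = 65.67 mm. Layer 39 is larger (65.67 vs 60.00 mm).

layer 39 (z = 7.8 mm)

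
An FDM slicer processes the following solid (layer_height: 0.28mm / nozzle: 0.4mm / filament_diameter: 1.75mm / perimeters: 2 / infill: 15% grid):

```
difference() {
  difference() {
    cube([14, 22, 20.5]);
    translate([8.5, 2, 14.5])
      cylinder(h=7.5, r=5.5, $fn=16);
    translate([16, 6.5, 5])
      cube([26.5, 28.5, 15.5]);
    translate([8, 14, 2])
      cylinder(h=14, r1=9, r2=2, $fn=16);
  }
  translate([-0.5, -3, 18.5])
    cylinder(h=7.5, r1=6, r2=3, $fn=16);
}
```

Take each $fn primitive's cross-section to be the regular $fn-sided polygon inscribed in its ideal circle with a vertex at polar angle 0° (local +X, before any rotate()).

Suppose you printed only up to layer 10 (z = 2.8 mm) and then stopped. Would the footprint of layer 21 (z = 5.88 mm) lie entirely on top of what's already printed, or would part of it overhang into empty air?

Compare the two slices. At z = 2.8: the cube is present — its section is the full 14×22 rectangle (area 308.00 mm²); the cylinder at (8.5, 2) is not intersected at this z (z outside [14.5, 22]); the cube at (16, 6.5) is absent (z outside [5, 20.5]); the cone at (8, 14) (r1=9→r2=2) has section circumradius 8.600 here — a regular 16-gon (area = (16/2)·8.600²·sin(360°/16) = 226.43 mm²); After the difference (first − rest): starting from the 14×22 cube (308.00 mm²), the cone at (8, 14) partially overlaps it — only the 202.19 mm² overlap (of its 226.43 mm²) is removed, clipping the outline — area = 105.81 mm²; the cone at (-0.5, -3) does not reach this height (z outside [18.5, 26]); After the difference (first − rest): none of the subtracted shapes is present at this height, so that combined region is unchanged — area = 105.81 mm². At z = 5.88: the 14×22 cube contributes its full rectangle (area 308.00 mm²); the cylinder at (8.5, 2) is absent (z outside [14.5, 22]); the cube at (16, 6.5) is present — its section is the full 26.5×28.5 rectangle (area 755.25 mm²); the cone at (8, 14): at t=0.277 of its height the radius interpolates to r₁+(r₂−r₁)t = 7.060, giving a regular 16-gon of that circumradius (area = (16/2)·7.060²·sin(360°/16) = 152.59 mm²); Subtracting the remaining from the first: starting from the 14×22 cube (308.00 mm²), the 26.5×28.5 cube at (16, 6.5) misses the remaining region (no effect); the cone at (8, 14) partially overlaps it — only the 147.91 mm² overlap (of its 152.59 mm²) is removed, clipping the outline — area = 160.09 mm²; the cone at (-0.5, -3) is not intersected at this z (z outside [18.5, 26]); Taking the first minus the rest: none of the subtracted shapes is present at this height, so that combined region is unchanged — area = 160.09 mm². Checking containment: at z = 5.88 the cross-section extends beyond the z = 2.8 cross-section by about 54.28 mm².

part overhangs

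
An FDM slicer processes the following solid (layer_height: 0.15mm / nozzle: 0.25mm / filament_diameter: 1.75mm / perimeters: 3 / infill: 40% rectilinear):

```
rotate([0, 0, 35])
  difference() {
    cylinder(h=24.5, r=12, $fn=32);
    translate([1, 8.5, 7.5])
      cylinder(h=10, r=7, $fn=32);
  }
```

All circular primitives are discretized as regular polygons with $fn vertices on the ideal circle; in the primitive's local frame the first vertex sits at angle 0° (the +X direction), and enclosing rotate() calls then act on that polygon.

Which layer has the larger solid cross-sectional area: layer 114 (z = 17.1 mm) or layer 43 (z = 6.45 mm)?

Layer 114 (z = 17.1): the r=12 cylinder gives a regular 32-gon of circumradius 12 (constant along its height) (area = (32/2)·12.000²·sin(360°/32) = 449.49 mm²); the r=7 cylinder at (1, 8.5) gives a regular 32-gon of circumradius 7 (constant along its height) (area = (32/2)·7.000²·sin(360°/32) = 152.95 mm²); Taking the first minus the rest: starting from the r=12 cylinder (449.49 mm²), the r=7 cylinder at (1, 8.5) partially overlaps it — only the 113.85 mm² overlap (of its 152.95 mm²) is removed, clipping the outline — area = 335.63 mm²; (rotated 35° about Z; rotation is an isometry so areas/perimeters/island counts are preserved). So its area = 335.63 mm². Layer 43 (z = 6.45): the cylinder: section is a regular 32-gon, circumradius r=12 (area = (32/2)·12.000²·sin(360°/32) = 449.49 mm²); the cylinder at (1, 8.5) does not reach this height (z outside [7.5, 17.5]); Taking the first minus the rest: none of the subtracted shapes is present at this height, so the r=12 cylinder is unchanged — area = 449.49 mm²; (rotated 35° about Z; rotation is an isometry so areas/perimeters/island counts are preserved). So its area = 449.49 mm². Layer 43 is larger (449.49 vs 335.63 mm²).

layer 43 (z = 6.45 mm)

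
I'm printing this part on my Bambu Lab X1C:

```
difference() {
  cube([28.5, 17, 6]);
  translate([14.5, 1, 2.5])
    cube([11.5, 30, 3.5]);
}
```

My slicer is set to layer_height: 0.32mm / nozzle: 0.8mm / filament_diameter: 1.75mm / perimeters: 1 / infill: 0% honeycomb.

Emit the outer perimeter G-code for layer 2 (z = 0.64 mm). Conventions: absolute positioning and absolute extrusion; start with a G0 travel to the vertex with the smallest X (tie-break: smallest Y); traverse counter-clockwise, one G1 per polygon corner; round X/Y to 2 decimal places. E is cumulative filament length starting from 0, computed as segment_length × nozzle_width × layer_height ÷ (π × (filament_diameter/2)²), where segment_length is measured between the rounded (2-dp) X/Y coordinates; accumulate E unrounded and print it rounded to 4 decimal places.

At z = 0.64 mm: the cube (footprint 28.5×17) is included at this height; the cube at (14.5, 1) is not intersected at this z (z outside [2.5, 6]); After the difference (first − rest): none of the subtracted shapes is present at this height, so the 28.5×17 cube is unchanged — 1 connected region. The outline is a single polygon with 4 vertices. Extrusion per mm of travel: 0.8 × 0.32 / (π × 0.875²) = 0.106432. Accumulating E over each segment gives final E = 9.6854.

G0 X0.00 Y0.00 Z0.64
G1 X28.50 Y0.00 E3.0333
G1 X28.50 Y17.00 E4.8427
G1 X0.00 Y17.00 E7.8760
G1 X0.00 Y0.00 E9.6854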